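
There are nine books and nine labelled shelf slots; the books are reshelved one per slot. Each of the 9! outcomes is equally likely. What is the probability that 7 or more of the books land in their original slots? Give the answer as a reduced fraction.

37/362880

Favorable outcomes: Σ_{i≥7} C(9,i)·!(9-i) = 36·1 + 9·0 + 1·1 = 37.
Total outcomes: 9! = 362880.
Probability = 37/362880 = 37/362880.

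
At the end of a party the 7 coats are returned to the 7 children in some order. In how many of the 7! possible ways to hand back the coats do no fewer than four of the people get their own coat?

# with exactly i fixed is C(7,i)·!(7-i); sum over i=4..7:
  i=4: C(7,4)·!3 = 35·2 = 70
  i=5: C(7,5)·!2 = 21·1 = 21
  i=6: C(7,6)·!1 = 7·0 = 0
  i=7: C(7,7)·!0 = 1·1 = 1
Total = 92.

92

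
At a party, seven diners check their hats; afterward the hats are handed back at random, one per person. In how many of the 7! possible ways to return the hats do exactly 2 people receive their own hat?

Choose which 2 of the 7 are fixed: C(7,2) = 21.
The remaining 5 must be deranged: !5 = 44.
Total: 21 × 44 = 924.

924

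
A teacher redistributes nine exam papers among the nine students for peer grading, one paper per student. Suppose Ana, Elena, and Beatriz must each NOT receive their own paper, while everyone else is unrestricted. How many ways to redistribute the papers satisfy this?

256320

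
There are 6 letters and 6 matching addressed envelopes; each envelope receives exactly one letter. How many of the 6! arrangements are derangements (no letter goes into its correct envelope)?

265

By inclusion-exclusion, !6 = Σ (-1)^k · 6!/k! for k=0..6
= 6! - 6!/1! + 6!/2! - 6!/3! + 6!/4! - 6!/5! + 6!/6!
= 720 - 720 + 360 - 120 + 30 - 6 + 1
= 265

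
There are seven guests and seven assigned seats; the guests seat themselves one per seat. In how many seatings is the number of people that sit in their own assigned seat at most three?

4948

# with exactly i fixed is C(7,i)·!(7-i); sum over i=0..3:
  i=0: C(7,0)·!7 = 1·1854 = 1854
  i=1: C(7,1)·!6 = 7·265 = 1855
  i=2: C(7,2)·!5 = 21·44 = 924
  i=3: C(7,3)·!4 = 35·9 = 315
Total = 4948.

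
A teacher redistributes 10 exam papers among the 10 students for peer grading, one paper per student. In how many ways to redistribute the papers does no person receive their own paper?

The number of derangements of 10 is !10 = Σ_{k=0}^{10} (-1)^k·10!/k!
= 10! - 10!/1! + 10!/2! - 10!/3! + 10!/4! - 10!/5! + 10!/6! - 10!/7! + 10!/8! - 10!/9! + 10!/10!
= 3628800 - 3628800 + 1814400 - 604800 + 151200 - 30240 + 5040 - 720 + 90 - 10 + 1
= 1334961

1334961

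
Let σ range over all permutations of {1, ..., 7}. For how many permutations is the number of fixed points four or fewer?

5018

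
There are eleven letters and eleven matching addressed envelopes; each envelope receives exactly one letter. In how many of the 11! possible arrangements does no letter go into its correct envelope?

14684570

Use !n = n·!(n-1) + (-1)^n.
!11 = 11·1334961 - 1 = 14684570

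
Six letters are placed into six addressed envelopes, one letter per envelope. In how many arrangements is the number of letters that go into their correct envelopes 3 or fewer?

Sum C(6,i)·!(6-i) for i = 0..3:
  i=0: C(6,0)·!6 = 1·265 = 265
  i=1: C(6,1)·!5 = 6·44 = 264
  i=2: C(6,2)·!4 = 15·9 = 135
  i=3: C(6,3)·!3 = 20·2 = 40
Total = 704.

704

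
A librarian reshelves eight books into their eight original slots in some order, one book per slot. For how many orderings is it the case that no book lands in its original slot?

!8 = 8! · Σ_{k=0}^{8} (-1)^k/k!
= 8! - 8!/1! + 8!/2! - 8!/3! + 8!/4! - 8!/5! + 8!/6! - 8!/7! + 8!/8!
= 40320 - 40320 + 20160 - 6720 + 1680 - 336 + 56 - 8 + 1
= 14833

14833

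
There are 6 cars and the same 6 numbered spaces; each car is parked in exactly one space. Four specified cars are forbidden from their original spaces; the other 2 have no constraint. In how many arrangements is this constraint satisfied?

362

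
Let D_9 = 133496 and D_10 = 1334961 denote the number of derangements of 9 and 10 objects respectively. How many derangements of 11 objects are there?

D_11 = (11-1)·(D_10 + D_9) = 10·(1334961 + 133496) = 10·1468457 = 14684570.

14684570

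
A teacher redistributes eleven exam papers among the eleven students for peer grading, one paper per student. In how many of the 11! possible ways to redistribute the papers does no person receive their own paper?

By inclusion-exclusion, !11 = Σ (-1)^k · 11!/k! for k=0..11
= 11! - 11!/1! + 11!/2! - 11!/3! + 11!/4! - 11!/5! + 11!/6! - 11!/7! + 11!/8! - 11!/9! + 11!/10! - 11!/11!
= 39916800 - 39916800 + 19958400 - 6652800 + 1663200 - 332640 + 55440 - 7920 + 990 - 110 + 11 - 1
= 14684570

14684570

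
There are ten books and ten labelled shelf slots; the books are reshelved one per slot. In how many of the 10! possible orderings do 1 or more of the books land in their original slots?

2293839

Sum C(10,i)·!(10-i) for i = 1..10:
  i=1: C(10,1)·!9 = 10·133496 = 1334960
  i=2: C(10,2)·!8 = 45·14833 = 667485
  i=3: C(10,3)·!7 = 120·1854 = 222480
  i=4: C(10,4)·!6 = 210·265 = 55650
  i=5: C(10,5)·!5 = 252·44 = 11088
  i=6: C(10,6)·!4 = 210·9 = 1890
  i=7: C(10,7)·!3 = 120·2 = 240
  i=8: C(10,8)·!2 = 45·1 = 45
  i=9: C(10,9)·!1 = 10·0 = 0
  i=10: C(10,10)·!0 = 1·1 = 1
Total = 2293839.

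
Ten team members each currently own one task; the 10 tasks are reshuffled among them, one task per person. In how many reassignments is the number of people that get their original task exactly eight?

45

Pick the 8 fixed positions: C(10,8) = 45 ways.
The remaining 2 must be deranged: !2 = 1.
Total: 45 × 1 = 45.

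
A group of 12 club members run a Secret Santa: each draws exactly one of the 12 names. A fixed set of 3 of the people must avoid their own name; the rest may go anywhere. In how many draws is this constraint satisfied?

Inclusion-exclusion on the 3 forbidden self-matches:
Σ_{j=0}^{3} (-1)^j C(3,j)(12-j)!
= C(3,0)·12! - C(3,1)·11! + C(3,2)·10! - C(3,3)·9!
= 479001600 - 119750400 + 10886400 - 362880
= 369774720

369774720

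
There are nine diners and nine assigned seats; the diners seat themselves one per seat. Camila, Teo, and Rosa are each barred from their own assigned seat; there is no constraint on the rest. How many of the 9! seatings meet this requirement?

Inclusion-exclusion on the 3 forbidden self-matches:
Σ_{j=0}^{3} (-1)^j C(3,j)(9-j)!
= C(3,0)·9! - C(3,1)·8! + C(3,2)·7! - C(3,3)·6!
= 362880 - 120960 + 15120 - 720
= 256320

256320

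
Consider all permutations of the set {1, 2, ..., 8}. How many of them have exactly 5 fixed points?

Choose which 5 of the 8 are fixed: C(8,5) = 56.
The remaining 3 must be deranged: !3 = 2.
Total: 56 × 2 = 112.

112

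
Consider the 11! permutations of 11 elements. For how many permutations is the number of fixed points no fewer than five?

Sum C(11,i)·!(11-i) for i = 5..11:
  i=5: C(11,5)·!6 = 462·265 = 122430
  i=6: C(11,6)·!5 = 462·44 = 20328
  i=7: C(11,7)·!4 = 330·9 = 2970
  i=8: C(11,8)·!3 = 165·2 = 330
  i=9: C(11,9)·!2 = 55·1 = 55
  i=10: C(11,10)·!1 = 11·0 = 0
  i=11: C(11,11)·!0 = 1·1 = 1
Total = 146114.

146114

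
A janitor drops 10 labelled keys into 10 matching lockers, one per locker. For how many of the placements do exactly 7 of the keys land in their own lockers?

240

Pick the 7 fixed positions: C(10,7) = 120 ways.
The other 3 form a derangement: !3 = 2.
Total: 120 × 2 = 240.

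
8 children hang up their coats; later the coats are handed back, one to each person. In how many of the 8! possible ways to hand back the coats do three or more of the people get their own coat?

3235

# with exactly i fixed is C(8,i)·!(8-i); sum over i=3..8:
  i=3: C(8,3)·!5 = 56·44 = 2464
  i=4: C(8,4)·!4 = 70·9 = 630
  i=5: C(8,5)·!3 = 56·2 = 112
  i=6: C(8,6)·!2 = 28·1 = 28
  i=7: C(8,7)·!1 = 8·0 = 0
  i=8: C(8,8)·!0 = 1·1 = 1
Total = 3235.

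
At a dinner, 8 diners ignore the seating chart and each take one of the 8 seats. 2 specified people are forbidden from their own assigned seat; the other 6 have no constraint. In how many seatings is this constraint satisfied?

30960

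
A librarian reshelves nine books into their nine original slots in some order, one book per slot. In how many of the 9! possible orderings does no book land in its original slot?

133496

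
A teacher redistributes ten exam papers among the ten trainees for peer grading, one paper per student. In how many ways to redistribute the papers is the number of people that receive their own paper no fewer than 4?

68914

# with exactly i fixed is C(10,i)·!(10-i); sum over i=4..10:
  i=4: C(10,4)·!6 = 210·265 = 55650
  i=5: C(10,5)·!5 = 252·44 = 11088
  i=6: C(10,6)·!4 = 210·9 = 1890
  i=7: C(10,7)·!3 = 120·2 = 240
  i=8: C(10,8)·!2 = 45·1 = 45
  i=9: C(10,9)·!1 = 10·0 = 0
  i=10: C(10,10)·!0 = 1·1 = 1
Total = 68914.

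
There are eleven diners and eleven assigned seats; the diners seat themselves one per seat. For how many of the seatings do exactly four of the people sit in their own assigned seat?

611820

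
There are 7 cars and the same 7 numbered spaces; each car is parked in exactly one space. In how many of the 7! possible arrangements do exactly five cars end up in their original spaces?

21

Choose which 5 of the 7 are fixed: C(7,5) = 21.
The other 2 form a derangement: !2 = 1.
Total: 21 × 1 = 21.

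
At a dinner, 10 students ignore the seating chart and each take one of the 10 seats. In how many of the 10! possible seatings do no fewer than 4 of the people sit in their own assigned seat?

# with exactly i fixed is C(10,i)·!(10-i); sum over i=4..10:
  i=4: C(10,4)·!6 = 210·265 = 55650
  i=5: C(10,5)·!5 = 252·44 = 11088
  i=6: C(10,6)·!4 = 210·9 = 1890
  i=7: C(10,7)·!3 = 120·2 = 240
  i=8: C(10,8)·!2 = 45·1 = 45
  i=9: C(10,9)·!1 = 10·0 = 0
  i=10: C(10,10)·!0 = 1·1 = 1
Total = 68914.

68914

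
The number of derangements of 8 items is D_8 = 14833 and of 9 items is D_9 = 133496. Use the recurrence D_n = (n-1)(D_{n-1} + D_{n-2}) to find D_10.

D_10 = (10-1)·(D_9 + D_8) = 9·(133496 + 14833) = 9·148329 = 1334961.

1334961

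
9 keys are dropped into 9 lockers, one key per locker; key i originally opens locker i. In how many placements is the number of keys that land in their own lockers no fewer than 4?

6883

Sum C(9,i)·!(9-i) for i = 4..9:
  i=4: C(9,4)·!5 = 126·44 = 5544
  i=5: C(9,5)·!4 = 126·9 = 1134
  i=6: C(9,6)·!3 = 84·2 = 168
  i=7: C(9,7)·!2 = 36·1 = 36
  i=8: C(9,8)·!1 = 9·0 = 0
  i=9: C(9,9)·!0 = 1·1 = 1
Total = 6883.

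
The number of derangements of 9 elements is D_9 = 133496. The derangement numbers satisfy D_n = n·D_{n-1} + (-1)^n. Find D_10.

1334961

D_10 = 10·133496 + 1 = 1334961.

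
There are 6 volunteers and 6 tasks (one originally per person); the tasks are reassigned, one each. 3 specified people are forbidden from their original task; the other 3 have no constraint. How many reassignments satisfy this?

Inclusion-exclusion on the 3 forbidden self-matches:
Σ_{j=0}^{3} (-1)^j C(3,j)(6-j)!
= C(3,0)·6! - C(3,1)·5! + C(3,2)·4! - C(3,3)·3!
= 720 - 360 + 72 - 6
= 426

426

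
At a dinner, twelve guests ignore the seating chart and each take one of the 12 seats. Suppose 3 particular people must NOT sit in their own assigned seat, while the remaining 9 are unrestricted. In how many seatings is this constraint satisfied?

369774720

Let A_j be the event that the j-th constrained one is fixed. By inclusion-exclusion over the 3 events:
Σ_{j=0}^{3} (-1)^j C(3,j)(12-j)!
= C(3,0)·12! - C(3,1)·11! + C(3,2)·10! - C(3,3)·9!
= 479001600 - 119750400 + 10886400 - 362880
= 369774720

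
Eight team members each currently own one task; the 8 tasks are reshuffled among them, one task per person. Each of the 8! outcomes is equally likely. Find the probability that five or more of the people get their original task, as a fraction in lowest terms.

47/13440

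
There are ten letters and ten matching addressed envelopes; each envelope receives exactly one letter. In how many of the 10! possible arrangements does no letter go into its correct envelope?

!10 is the nearest integer to 10!/e.
10! = 3628800, and 3628800/e ≈ 1334960.92, so !10 = 1334961.

1334961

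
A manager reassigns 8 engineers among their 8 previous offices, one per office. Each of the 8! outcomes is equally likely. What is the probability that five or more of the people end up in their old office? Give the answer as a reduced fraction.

47/13440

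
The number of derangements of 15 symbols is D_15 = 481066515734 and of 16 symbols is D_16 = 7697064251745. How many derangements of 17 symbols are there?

D_17 = (17-1)·(D_16 + D_15) = 16·(7697064251745 + 481066515734) = 16·8178130767479 = 130850092279664.

130850092279664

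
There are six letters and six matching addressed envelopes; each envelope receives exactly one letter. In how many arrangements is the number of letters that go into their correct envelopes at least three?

# with exactly i fixed is C(6,i)·!(6-i); sum over i=3..6:
  i=3: C(6,3)·!3 = 20·2 = 40
  i=4: C(6,4)·!2 = 15·1 = 15
  i=5: C(6,5)·!1 = 6·0 = 0
  i=6: C(6,6)·!0 = 1·1 = 1
Total = 56.

56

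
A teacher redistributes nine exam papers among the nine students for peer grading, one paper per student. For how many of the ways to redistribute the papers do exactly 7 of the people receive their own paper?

36

Choose which 7 of the 9 are fixed: C(9,7) = 36.
The remaining 2 must be deranged: !2 = 1.
Total: 36 × 1 = 36.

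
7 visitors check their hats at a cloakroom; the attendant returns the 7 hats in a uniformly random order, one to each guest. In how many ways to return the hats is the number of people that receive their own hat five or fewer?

Sum C(7,i)·!(7-i) for i = 0..5:
  i=0: C(7,0)·!7 = 1·1854 = 1854
  i=1: C(7,1)·!6 = 7·265 = 1855
  i=2: C(7,2)·!5 = 21·44 = 924
  i=3: C(7,3)·!4 = 35·9 = 315
  i=4: C(7,4)·!3 = 35·2 = 70
  i=5: C(7,5)·!2 = 21·1 = 21
Total = 5039.

5039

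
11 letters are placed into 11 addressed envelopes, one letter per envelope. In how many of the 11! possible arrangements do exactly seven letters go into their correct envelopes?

Choose which 7 of the 11 are fixed: C(11,7) = 330.
The other 4 form a derangement: !4 = 9.
Total: 330 × 9 = 2970.

2970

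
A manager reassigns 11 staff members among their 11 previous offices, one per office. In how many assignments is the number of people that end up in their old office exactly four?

Choose which 4 of the 11 are fixed: C(11,4) = 330.
The remaining 7 must be deranged: !7 = 1854.
Total: 330 × 1854 = 611820.

611820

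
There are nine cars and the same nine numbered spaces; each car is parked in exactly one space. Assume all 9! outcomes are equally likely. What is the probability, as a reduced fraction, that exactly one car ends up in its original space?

2119/5760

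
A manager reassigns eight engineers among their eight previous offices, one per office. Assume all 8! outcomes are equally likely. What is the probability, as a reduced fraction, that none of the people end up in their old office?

2119/5760

Favorable outcomes: !8 = 14833.
Total outcomes: 8! = 40320.
Probability = 14833/40320 = 2119/5760.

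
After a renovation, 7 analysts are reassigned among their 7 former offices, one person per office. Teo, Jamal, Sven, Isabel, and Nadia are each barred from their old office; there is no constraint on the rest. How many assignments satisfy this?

2428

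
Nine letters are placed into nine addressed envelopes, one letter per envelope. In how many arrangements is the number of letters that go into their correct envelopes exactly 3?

22260

Choose which 3 of the 9 are fixed: C(9,3) = 84.
The other 6 form a derangement: !6 = 265.
Total: 84 × 265 = 22260.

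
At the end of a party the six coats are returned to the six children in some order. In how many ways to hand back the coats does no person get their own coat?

The subfactorial !6 = [6!/e] (nearest integer).
6! = 720, and 720/e ≈ 264.87, so !6 = 265.

265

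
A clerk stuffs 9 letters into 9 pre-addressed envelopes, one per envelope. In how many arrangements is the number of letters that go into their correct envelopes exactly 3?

22260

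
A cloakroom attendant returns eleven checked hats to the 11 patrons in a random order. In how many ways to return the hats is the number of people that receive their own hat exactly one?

14684571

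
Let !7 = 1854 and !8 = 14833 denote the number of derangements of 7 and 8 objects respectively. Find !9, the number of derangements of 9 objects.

133496

!9 = (9-1)·(!8 + !7) = 8·(14833 + 1854) = 8·16687 = 133496.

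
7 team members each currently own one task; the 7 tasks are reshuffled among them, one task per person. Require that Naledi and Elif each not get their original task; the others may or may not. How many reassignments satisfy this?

Let A_j be the event that the j-th constrained one is fixed. By inclusion-exclusion over the 2 events:
Σ_{j=0}^{2} (-1)^j C(2,j)(7-j)!
= C(2,0)·7! - C(2,1)·6! + C(2,2)·5!
= 5040 - 1440 + 120
= 3720

3720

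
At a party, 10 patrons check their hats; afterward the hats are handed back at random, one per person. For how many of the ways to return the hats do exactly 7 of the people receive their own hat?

Choose which 7 of the 10 are fixed: C(10,7) = 120.
The other 3 form a derangement: !3 = 2.
Total: 120 × 2 = 240.

240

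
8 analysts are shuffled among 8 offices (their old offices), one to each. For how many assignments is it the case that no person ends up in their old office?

14833

!8 = 8! · Σ_{k=0}^{8} (-1)^k/k!
= 8! - 8!/1! + 8!/2! - 8!/3! + 8!/4! - 8!/5! + 8!/6! - 8!/7! + 8!/8!
= 40320 - 40320 + 20160 - 6720 + 1680 - 336 + 56 - 8 + 1
= 14833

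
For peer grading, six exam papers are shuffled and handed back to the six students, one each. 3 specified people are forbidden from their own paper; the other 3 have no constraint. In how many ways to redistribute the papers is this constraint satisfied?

426

Let A_j be the event that the j-th constrained one is fixed. By inclusion-exclusion over the 3 events:
Σ_{j=0}^{3} (-1)^j C(3,j)(6-j)!
= C(3,0)·6! - C(3,1)·5! + C(3,2)·4! - C(3,3)·3!
= 720 - 360 + 72 - 6
= 426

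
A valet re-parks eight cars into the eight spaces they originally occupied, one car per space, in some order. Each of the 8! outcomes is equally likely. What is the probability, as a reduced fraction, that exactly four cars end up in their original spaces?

1/64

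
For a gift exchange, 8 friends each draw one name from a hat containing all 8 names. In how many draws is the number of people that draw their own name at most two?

37085

Sum C(8,i)·!(8-i) for i = 0..2:
  i=0: C(8,0)·!8 = 1·14833 = 14833
  i=1: C(8,1)·!7 = 8·1854 = 14832
  i=2: C(8,2)·!6 = 28·265 = 7420
Total = 37085.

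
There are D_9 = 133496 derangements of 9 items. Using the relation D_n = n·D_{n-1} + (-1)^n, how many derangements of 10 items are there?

1334961

D_10 = 10·133496 + 1 = 1334961.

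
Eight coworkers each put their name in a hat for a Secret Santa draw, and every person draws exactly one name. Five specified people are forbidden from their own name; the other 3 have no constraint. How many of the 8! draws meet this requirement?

Inclusion-exclusion on the 5 forbidden self-matches:
Σ_{j=0}^{5} (-1)^j C(5,j)(8-j)!
= C(5,0)·8! - C(5,1)·7! + C(5,2)·6! - C(5,3)·5! + C(5,4)·4! - C(5,5)·3!
= 40320 - 25200 + 7200 - 1200 + 120 - 6
= 21234

21234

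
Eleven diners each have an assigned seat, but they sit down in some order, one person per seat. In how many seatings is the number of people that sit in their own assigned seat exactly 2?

7342280

Pick the 2 fixed positions: C(11,2) = 55 ways.
The remaining 9 must be deranged: !9 = 133496.
Total: 55 × 133496 = 7342280.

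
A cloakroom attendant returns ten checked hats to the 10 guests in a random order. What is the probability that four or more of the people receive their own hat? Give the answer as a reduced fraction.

Favorable outcomes: Σ_{i≥4} C(10,i)·!(10-i) = 210·265 + 252·44 + 210·9 + 120·2 + 45·1 + 10·0 + 1·1 = 68914.
Total outcomes: 10! = 3628800.
Probability = 68914/3628800 = 34457/1814400.

34457/1814400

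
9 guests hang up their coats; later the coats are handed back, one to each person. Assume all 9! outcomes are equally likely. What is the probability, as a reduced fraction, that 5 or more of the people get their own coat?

Favorable outcomes: Σ_{i≥5} C(9,i)·!(9-i) = 126·9 + 84·2 + 36·1 + 9·0 + 1·1 = 1339.
Total outcomes: 9! = 362880.
Probability = 1339/362880 = 1339/362880.

1339/362880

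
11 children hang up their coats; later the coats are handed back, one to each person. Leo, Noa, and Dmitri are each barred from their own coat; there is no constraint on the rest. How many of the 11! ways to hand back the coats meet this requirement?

30078720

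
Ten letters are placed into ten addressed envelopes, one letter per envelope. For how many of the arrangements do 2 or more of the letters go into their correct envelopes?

958879

Sum C(10,i)·!(10-i) for i = 2..10:
  i=2: C(10,2)·!8 = 45·14833 = 667485
  i=3: C(10,3)·!7 = 120·1854 = 222480
  i=4: C(10,4)·!6 = 210·265 = 55650
  i=5: C(10,5)·!5 = 252·44 = 11088
  i=6: C(10,6)·!4 = 210·9 = 1890
  i=7: C(10,7)·!3 = 120·2 = 240
  i=8: C(10,8)·!2 = 45·1 = 45
  i=9: C(10,9)·!1 = 10·0 = 0
  i=10: C(10,10)·!0 = 1·1 = 1
Total = 958879.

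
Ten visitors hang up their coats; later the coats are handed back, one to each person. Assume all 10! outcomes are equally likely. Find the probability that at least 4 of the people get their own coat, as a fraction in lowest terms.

Favorable outcomes: Σ_{i≥4} C(10,i)·!(10-i) = 210·265 + 252·44 + 210·9 + 120·2 + 45·1 + 10·0 + 1·1 = 68914.
Total outcomes: 10! = 3628800.
Probability = 68914/3628800 = 34457/1814400.

34457/1814400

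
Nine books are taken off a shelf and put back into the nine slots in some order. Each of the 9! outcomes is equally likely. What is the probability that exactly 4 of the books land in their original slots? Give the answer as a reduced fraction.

11/720

Favorable outcomes: C(9,4)·!5 = 126·44 = 5544.
Total outcomes: 9! = 362880.
Probability = 5544/362880 = 11/720.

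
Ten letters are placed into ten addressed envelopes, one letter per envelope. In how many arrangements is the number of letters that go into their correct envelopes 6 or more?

2176

Sum C(10,i)·!(10-i) for i = 6..10:
  i=6: C(10,6)·!4 = 210·9 = 1890
  i=7: C(10,7)·!3 = 120·2 = 240
  i=8: C(10,8)·!2 = 45·1 = 45
  i=9: C(10,9)·!1 = 10·0 = 0
  i=10: C(10,10)·!0 = 1·1 = 1
Total = 2176.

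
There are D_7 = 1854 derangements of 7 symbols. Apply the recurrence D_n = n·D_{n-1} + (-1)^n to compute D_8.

14833

D_8 = 8·1854 + 1 = 14833.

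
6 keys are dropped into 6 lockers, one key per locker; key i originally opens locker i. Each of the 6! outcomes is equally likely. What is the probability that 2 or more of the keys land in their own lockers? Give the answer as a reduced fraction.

191/720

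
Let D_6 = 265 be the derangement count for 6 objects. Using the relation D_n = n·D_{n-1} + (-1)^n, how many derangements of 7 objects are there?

1854

D_7 = 7·265 - 1 = 1854.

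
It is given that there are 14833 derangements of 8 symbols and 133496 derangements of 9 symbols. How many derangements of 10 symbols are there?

1334961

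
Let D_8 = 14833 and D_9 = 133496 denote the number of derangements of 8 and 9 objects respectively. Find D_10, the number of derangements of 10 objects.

1334961

D_10 = (10-1)·(D_9 + D_8) = 9·(133496 + 14833) = 9·148329 = 1334961.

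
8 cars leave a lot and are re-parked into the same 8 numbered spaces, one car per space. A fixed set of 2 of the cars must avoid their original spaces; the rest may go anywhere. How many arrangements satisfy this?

30960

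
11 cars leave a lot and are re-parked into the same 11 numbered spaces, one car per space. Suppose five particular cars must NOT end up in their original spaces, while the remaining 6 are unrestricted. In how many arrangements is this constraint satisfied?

25022880

Inclusion-exclusion on the 5 forbidden self-matches:
Σ_{j=0}^{5} (-1)^j C(5,j)(11-j)!
= C(5,0)·11! - C(5,1)·10! + C(5,2)·9! - C(5,3)·8! + C(5,4)·7! - C(5,5)·6!
= 39916800 - 18144000 + 3628800 - 403200 + 25200 - 720
= 25022880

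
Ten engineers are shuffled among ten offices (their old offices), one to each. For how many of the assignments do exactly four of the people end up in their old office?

55650

Choose which 4 of the 10 are fixed: C(10,4) = 210.
The other 6 form a derangement: !6 = 265.
Total: 210 × 265 = 55650.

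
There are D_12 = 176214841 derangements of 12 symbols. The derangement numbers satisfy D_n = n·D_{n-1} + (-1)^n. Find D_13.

D_13 = 13·176214841 - 1 = 2290792932.

2290792932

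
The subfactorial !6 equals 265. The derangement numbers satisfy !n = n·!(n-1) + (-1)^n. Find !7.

!7 = 7·265 - 1 = 1854.

1854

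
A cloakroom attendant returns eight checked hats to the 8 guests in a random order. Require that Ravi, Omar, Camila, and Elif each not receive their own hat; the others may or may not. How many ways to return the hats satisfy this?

24024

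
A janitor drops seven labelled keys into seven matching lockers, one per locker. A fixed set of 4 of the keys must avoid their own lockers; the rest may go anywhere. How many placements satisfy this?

Let A_j be the event that the j-th constrained one is fixed. By inclusion-exclusion over the 4 events:
Σ_{j=0}^{4} (-1)^j C(4,j)(7-j)!
= C(4,0)·7! - C(4,1)·6! + C(4,2)·5! - C(4,3)·4! + C(4,4)·3!
= 5040 - 2880 + 720 - 96 + 6
= 2790

2790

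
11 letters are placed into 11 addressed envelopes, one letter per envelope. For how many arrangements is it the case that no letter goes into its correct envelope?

14684570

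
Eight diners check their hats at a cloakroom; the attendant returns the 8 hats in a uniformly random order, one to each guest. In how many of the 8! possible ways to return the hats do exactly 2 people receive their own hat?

7420

Choose which 2 of the 8 are fixed: C(8,2) = 28.
The remaining 6 must be deranged: !6 = 265.
Total: 28 × 265 = 7420.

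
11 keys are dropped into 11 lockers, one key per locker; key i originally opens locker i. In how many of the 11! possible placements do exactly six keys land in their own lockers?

Pick the 6 fixed positions: C(11,6) = 462 ways.
The remaining 5 must be deranged: !5 = 44.
Total: 462 × 44 = 20328.

20328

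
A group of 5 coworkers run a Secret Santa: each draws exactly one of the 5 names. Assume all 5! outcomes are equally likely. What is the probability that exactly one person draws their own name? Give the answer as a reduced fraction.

Favorable outcomes: C(5,1)·!4 = 5·9 = 45.
Total outcomes: 5! = 120.
Probability = 45/120 = 3/8.

3/8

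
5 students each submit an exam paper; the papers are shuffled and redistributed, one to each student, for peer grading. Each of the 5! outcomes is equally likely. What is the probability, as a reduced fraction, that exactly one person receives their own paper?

Favorable outcomes: C(5,1)·!4 = 5·9 = 45.
Total outcomes: 5! = 120.
Probability = 45/120 = 3/8.

3/8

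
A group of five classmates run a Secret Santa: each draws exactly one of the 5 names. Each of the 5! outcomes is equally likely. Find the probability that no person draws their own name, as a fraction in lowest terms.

Favorable outcomes: !5 = 44.
Total outcomes: 5! = 120.
Probability = 44/120 = 11/30.

11/30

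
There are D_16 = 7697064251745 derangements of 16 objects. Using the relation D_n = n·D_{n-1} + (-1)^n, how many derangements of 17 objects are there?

D_17 = 17·7697064251745 - 1 = 130850092279664.

130850092279664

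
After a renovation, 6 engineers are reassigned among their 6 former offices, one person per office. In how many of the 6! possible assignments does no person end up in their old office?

265

!6 is the nearest integer to 6!/e.
6! = 720, and 720/e ≈ 264.87, so !6 = 265.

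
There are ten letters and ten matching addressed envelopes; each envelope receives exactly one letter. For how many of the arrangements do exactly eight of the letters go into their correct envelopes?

Choose which 8 of the 10 are fixed: C(10,8) = 45.
The remaining 2 must be deranged: !2 = 1.
Total: 45 × 1 = 45.

45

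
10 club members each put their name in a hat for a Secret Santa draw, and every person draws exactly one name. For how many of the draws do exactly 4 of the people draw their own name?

55650

Pick the 4 fixed positions: C(10,4) = 210 ways.
The remaining 6 must be deranged: !6 = 265.
Total: 210 × 265 = 55650.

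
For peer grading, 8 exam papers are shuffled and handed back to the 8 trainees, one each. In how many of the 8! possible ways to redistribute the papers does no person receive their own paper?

14833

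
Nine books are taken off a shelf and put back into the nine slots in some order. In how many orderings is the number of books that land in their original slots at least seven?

37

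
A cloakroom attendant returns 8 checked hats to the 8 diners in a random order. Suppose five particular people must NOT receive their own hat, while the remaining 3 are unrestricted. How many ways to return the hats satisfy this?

Inclusion-exclusion on the 5 forbidden self-matches:
Σ_{j=0}^{5} (-1)^j C(5,j)(8-j)!
= C(5,0)·8! - C(5,1)·7! + C(5,2)·6! - C(5,3)·5! + C(5,4)·4! - C(5,5)·3!
= 40320 - 25200 + 7200 - 1200 + 120 - 6
= 21234

21234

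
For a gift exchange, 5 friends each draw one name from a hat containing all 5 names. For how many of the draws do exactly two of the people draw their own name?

20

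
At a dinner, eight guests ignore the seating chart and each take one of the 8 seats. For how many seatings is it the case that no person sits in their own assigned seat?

!8 = 8! · Σ_{k=0}^{8} (-1)^k/k!
= 8! - 8!/1! + 8!/2! - 8!/3! + 8!/4! - 8!/5! + 8!/6! - 8!/7! + 8!/8!
= 40320 - 40320 + 20160 - 6720 + 1680 - 336 + 56 - 8 + 1
= 14833

14833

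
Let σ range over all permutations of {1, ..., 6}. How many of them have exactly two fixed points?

135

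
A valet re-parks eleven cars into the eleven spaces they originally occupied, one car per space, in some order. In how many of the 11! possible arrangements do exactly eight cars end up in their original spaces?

330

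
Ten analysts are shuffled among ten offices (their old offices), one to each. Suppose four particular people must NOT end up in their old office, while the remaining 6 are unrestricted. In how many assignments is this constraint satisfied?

2399760

Let A_j be the event that the j-th constrained one is fixed. By inclusion-exclusion over the 4 events:
Σ_{j=0}^{4} (-1)^j C(4,j)(10-j)!
= C(4,0)·10! - C(4,1)·9! + C(4,2)·8! - C(4,3)·7! + C(4,4)·6!
= 3628800 - 1451520 + 241920 - 20160 + 720
= 2399760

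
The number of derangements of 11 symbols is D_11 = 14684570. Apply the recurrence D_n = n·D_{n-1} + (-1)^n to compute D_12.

176214841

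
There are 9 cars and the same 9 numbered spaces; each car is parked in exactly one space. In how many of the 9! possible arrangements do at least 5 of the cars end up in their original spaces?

# with exactly i fixed is C(9,i)·!(9-i); sum over i=5..9:
  i=5: C(9,5)·!4 = 126·9 = 1134
  i=6: C(9,6)·!3 = 84·2 = 168
  i=7: C(9,7)·!2 = 36·1 = 36
  i=8: C(9,8)·!1 = 9·0 = 0
  i=9: C(9,9)·!0 = 1·1 = 1
Total = 1339.

1339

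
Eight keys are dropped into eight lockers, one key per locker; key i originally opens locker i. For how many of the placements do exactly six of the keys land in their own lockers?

28

Pick the 6 fixed positions: C(8,6) = 28 ways.
The other 2 form a derangement: !2 = 1.
Total: 28 × 1 = 28.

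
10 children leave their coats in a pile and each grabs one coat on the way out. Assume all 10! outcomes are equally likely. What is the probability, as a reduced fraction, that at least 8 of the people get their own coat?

Favorable outcomes: Σ_{i≥8} C(10,i)·!(10-i) = 45·1 + 10·0 + 1·1 = 46.
Total outcomes: 10! = 3628800.
Probability = 46/3628800 = 23/1814400.

23/1814400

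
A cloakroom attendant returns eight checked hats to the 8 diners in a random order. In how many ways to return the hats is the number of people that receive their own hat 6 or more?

29

Sum C(8,i)·!(8-i) for i = 6..8:
  i=6: C(8,6)·!2 = 28·1 = 28
  i=7: C(8,7)·!1 = 8·0 = 0
  i=8: C(8,8)·!0 = 1·1 = 1
Total = 29.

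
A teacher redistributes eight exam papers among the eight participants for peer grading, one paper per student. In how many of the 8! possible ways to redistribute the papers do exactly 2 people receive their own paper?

Choose which 2 of the 8 are fixed: C(8,2) = 28.
The remaining 6 must be deranged: !6 = 265.
Total: 28 × 265 = 7420.

7420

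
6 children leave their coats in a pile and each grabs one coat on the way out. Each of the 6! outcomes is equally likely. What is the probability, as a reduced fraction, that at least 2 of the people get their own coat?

Favorable outcomes: Σ_{i≥2} C(6,i)·!(6-i) = 15·9 + 20·2 + 15·1 + 6·0 + 1·1 = 191.
Total outcomes: 6! = 720.
Probability = 191/720 = 191/720.

191/720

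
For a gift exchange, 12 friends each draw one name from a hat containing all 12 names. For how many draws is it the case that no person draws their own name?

176214841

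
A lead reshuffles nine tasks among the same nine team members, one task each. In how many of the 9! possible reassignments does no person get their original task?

133496

!9 = 9! · Σ_{k=0}^{9} (-1)^k/k!
= 9! - 9!/1! + 9!/2! - 9!/3! + 9!/4! - 9!/5! + 9!/6! - 9!/7! + 9!/8! - 9!/9!
= 362880 - 362880 + 181440 - 60480 + 15120 - 3024 + 504 - 72 + 9 - 1
= 133496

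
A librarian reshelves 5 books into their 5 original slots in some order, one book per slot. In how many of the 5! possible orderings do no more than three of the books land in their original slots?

# with exactly i fixed is C(5,i)·!(5-i); sum over i=0..3:
  i=0: C(5,0)·!5 = 1·44 = 44
  i=1: C(5,1)·!4 = 5·9 = 45
  i=2: C(5,2)·!3 = 10·2 = 20
  i=3: C(5,3)·!2 = 10·1 = 10
Total = 119.

119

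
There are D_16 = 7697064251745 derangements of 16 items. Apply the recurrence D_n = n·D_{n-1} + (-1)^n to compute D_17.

D_17 = 17·7697064251745 - 1 = 130850092279664.

130850092279664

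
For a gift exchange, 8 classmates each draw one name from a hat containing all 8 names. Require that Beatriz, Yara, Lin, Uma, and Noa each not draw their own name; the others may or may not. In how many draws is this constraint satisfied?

21234

Let A_j be the event that the j-th constrained one is fixed. By inclusion-exclusion over the 5 events:
Σ_{j=0}^{5} (-1)^j C(5,j)(8-j)!
= C(5,0)·8! - C(5,1)·7! + C(5,2)·6! - C(5,3)·5! + C(5,4)·4! - C(5,5)·3!
= 40320 - 25200 + 7200 - 1200 + 120 - 6
= 21234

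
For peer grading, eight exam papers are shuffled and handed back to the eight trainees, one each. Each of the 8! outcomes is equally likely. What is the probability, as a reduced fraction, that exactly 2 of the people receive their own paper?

53/288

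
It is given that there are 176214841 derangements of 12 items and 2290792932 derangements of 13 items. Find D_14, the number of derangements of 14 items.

32071101049

D_14 = (14-1)·(D_13 + D_12) = 13·(2290792932 + 176214841) = 13·2467007773 = 32071101049.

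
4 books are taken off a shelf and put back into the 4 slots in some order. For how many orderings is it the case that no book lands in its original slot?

By inclusion-exclusion, !4 = Σ (-1)^k · 4!/k! for k=0..4
= 4! - 4!/1! + 4!/2! - 4!/3! + 4!/4!
= 24 - 24 + 12 - 4 + 1
= 9

9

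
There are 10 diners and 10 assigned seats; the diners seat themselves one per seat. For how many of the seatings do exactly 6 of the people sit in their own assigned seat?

Choose which 6 of the 10 are fixed: C(10,6) = 210.
The other 4 form a derangement: !4 = 9.
Total: 210 × 9 = 1890.

1890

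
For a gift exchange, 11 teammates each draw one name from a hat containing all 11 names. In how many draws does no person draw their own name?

14684570

Recurrence: !11 = 10·(!10 + !9).
!11 = 10·(1334961 + 133496) = 10·1468457 = 14684570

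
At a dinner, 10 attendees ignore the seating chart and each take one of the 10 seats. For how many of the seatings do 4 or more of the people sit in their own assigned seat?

Sum C(10,i)·!(10-i) for i = 4..10:
  i=4: C(10,4)·!6 = 210·265 = 55650
  i=5: C(10,5)·!5 = 252·44 = 11088
  i=6: C(10,6)·!4 = 210·9 = 1890
  i=7: C(10,7)·!3 = 120·2 = 240
  i=8: C(10,8)·!2 = 45·1 = 45
  i=9: C(10,9)·!1 = 10·0 = 0
  i=10: C(10,10)·!0 = 1·1 = 1
Total = 68914.

68914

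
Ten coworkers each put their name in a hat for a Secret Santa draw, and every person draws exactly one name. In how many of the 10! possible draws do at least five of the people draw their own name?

13264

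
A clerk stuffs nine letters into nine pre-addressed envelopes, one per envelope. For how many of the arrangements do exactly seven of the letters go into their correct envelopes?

Pick the 7 fixed positions: C(9,7) = 36 ways.
The other 2 form a derangement: !2 = 1.
Total: 36 × 1 = 36.

36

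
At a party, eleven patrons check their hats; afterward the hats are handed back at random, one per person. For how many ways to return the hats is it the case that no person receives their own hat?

14684570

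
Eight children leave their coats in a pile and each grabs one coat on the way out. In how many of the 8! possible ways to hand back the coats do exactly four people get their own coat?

Pick the 4 fixed positions: C(8,4) = 70 ways.
The remaining 4 must be deranged: !4 = 9.
Total: 70 × 9 = 630.

630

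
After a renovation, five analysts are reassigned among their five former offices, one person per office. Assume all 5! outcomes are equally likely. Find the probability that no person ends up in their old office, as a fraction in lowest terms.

11/30

Favorable outcomes: !5 = 44.
Total outcomes: 5! = 120.
Probability = 44/120 = 11/30.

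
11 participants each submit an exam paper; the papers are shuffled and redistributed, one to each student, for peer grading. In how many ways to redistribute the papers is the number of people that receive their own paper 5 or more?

# with exactly i fixed is C(11,i)·!(11-i); sum over i=5..11:
  i=5: C(11,5)·!6 = 462·265 = 122430
  i=6: C(11,6)·!5 = 462·44 = 20328
  i=7: C(11,7)·!4 = 330·9 = 2970
  i=8: C(11,8)·!3 = 165·2 = 330
  i=9: C(11,9)·!2 = 55·1 = 55
  i=10: C(11,10)·!1 = 11·0 = 0
  i=11: C(11,11)·!0 = 1·1 = 1
Total = 146114.

146114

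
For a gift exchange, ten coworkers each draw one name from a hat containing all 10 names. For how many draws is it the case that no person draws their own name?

1334961

!10 = 10! · Σ_{k=0}^{10} (-1)^k/k!
= 10! - 10!/1! + 10!/2! - 10!/3! + 10!/4! - 10!/5! + 10!/6! - 10!/7! + 10!/8! - 10!/9! + 10!/10!
= 3628800 - 3628800 + 1814400 - 604800 + 151200 - 30240 + 5040 - 720 + 90 - 10 + 1
= 1334961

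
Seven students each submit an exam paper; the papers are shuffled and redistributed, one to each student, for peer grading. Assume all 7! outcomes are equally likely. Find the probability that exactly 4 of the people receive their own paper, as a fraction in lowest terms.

Favorable outcomes: C(7,4)·!3 = 35·2 = 70.
Total outcomes: 7! = 5040.
Probability = 70/5040 = 1/72.

1/72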